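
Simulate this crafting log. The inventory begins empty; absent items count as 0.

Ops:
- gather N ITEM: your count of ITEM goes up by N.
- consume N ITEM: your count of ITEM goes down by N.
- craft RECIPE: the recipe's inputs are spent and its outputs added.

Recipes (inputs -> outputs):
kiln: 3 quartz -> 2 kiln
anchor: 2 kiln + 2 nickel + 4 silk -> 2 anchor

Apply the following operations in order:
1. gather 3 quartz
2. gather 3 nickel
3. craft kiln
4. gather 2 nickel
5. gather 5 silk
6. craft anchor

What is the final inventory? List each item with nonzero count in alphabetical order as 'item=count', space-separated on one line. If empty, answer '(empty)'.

After 1 (gather 3 quartz): quartz=3
After 2 (gather 3 nickel): nickel=3 quartz=3
After 3 (craft kiln): kiln=2 nickel=3
After 4 (gather 2 nickel): kiln=2 nickel=5
After 5 (gather 5 silk): kiln=2 nickel=5 silk=5
After 6 (craft anchor): anchor=2 nickel=3 silk=1

Answer: anchor=2 nickel=3 silk=1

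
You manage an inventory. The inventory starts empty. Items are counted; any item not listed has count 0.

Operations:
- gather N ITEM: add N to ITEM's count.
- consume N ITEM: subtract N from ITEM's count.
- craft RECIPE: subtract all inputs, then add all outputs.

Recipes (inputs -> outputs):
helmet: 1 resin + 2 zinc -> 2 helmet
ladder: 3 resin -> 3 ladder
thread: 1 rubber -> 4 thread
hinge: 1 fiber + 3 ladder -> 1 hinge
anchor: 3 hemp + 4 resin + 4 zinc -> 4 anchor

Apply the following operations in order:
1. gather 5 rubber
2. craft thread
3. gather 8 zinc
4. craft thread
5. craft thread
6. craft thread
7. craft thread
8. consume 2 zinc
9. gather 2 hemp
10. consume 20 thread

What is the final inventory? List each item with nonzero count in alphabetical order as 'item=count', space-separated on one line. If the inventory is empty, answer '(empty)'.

Answer: hemp=2 zinc=6

Derivation:
After 1 (gather 5 rubber): rubber=5
After 2 (craft thread): rubber=4 thread=4
After 3 (gather 8 zinc): rubber=4 thread=4 zinc=8
After 4 (craft thread): rubber=3 thread=8 zinc=8
After 5 (craft thread): rubber=2 thread=12 zinc=8
After 6 (craft thread): rubber=1 thread=16 zinc=8
After 7 (craft thread): thread=20 zinc=8
After 8 (consume 2 zinc): thread=20 zinc=6
After 9 (gather 2 hemp): hemp=2 thread=20 zinc=6
After 10 (consume 20 thread): hemp=2 zinc=6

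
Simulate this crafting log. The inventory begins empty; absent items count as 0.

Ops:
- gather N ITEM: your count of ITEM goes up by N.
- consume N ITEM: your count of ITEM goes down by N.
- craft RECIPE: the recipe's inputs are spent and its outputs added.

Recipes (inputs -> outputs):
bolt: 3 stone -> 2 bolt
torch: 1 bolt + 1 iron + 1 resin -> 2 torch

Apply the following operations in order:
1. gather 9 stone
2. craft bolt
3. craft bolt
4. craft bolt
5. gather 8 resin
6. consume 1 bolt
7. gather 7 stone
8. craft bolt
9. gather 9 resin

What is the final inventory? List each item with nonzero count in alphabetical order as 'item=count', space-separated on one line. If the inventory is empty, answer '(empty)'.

After 1 (gather 9 stone): stone=9
After 2 (craft bolt): bolt=2 stone=6
After 3 (craft bolt): bolt=4 stone=3
After 4 (craft bolt): bolt=6
After 5 (gather 8 resin): bolt=6 resin=8
After 6 (consume 1 bolt): bolt=5 resin=8
After 7 (gather 7 stone): bolt=5 resin=8 stone=7
After 8 (craft bolt): bolt=7 resin=8 stone=4
After 9 (gather 9 resin): bolt=7 resin=17 stone=4

Answer: bolt=7 resin=17 stone=4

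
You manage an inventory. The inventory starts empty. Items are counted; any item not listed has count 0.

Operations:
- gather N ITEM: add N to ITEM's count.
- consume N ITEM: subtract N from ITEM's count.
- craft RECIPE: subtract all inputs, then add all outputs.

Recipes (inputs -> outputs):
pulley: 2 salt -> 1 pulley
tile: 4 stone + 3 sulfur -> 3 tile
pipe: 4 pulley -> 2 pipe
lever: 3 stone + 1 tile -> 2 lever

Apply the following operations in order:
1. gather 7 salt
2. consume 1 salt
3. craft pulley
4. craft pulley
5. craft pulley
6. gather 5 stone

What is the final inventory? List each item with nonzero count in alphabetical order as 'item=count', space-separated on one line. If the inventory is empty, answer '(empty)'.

Answer: pulley=3 stone=5

Derivation:
After 1 (gather 7 salt): salt=7
After 2 (consume 1 salt): salt=6
After 3 (craft pulley): pulley=1 salt=4
After 4 (craft pulley): pulley=2 salt=2
After 5 (craft pulley): pulley=3
After 6 (gather 5 stone): pulley=3 stone=5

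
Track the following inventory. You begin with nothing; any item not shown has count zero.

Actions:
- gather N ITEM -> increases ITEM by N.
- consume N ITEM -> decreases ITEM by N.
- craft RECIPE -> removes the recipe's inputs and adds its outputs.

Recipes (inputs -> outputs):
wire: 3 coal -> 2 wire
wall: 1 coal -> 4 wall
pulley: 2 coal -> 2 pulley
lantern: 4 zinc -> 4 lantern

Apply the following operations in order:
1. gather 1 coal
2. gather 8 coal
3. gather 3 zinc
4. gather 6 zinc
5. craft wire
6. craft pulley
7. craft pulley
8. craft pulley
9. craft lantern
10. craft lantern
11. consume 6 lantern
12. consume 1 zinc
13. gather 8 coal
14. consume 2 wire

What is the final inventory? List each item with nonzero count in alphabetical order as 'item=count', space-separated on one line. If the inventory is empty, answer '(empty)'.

After 1 (gather 1 coal): coal=1
After 2 (gather 8 coal): coal=9
After 3 (gather 3 zinc): coal=9 zinc=3
After 4 (gather 6 zinc): coal=9 zinc=9
After 5 (craft wire): coal=6 wire=2 zinc=9
After 6 (craft pulley): coal=4 pulley=2 wire=2 zinc=9
After 7 (craft pulley): coal=2 pulley=4 wire=2 zinc=9
After 8 (craft pulley): pulley=6 wire=2 zinc=9
After 9 (craft lantern): lantern=4 pulley=6 wire=2 zinc=5
After 10 (craft lantern): lantern=8 pulley=6 wire=2 zinc=1
After 11 (consume 6 lantern): lantern=2 pulley=6 wire=2 zinc=1
After 12 (consume 1 zinc): lantern=2 pulley=6 wire=2
After 13 (gather 8 coal): coal=8 lantern=2 pulley=6 wire=2
After 14 (consume 2 wire): coal=8 lantern=2 pulley=6

Answer: coal=8 lantern=2 pulley=6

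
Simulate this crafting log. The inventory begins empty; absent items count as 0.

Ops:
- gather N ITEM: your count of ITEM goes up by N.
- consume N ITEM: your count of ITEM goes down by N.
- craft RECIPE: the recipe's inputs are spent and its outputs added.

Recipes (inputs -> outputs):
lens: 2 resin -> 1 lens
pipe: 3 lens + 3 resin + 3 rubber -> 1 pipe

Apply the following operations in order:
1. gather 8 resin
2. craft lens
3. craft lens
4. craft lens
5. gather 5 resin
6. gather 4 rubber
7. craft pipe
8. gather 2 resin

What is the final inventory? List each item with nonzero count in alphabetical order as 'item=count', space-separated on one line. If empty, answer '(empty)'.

Answer: pipe=1 resin=6 rubber=1

Derivation:
After 1 (gather 8 resin): resin=8
After 2 (craft lens): lens=1 resin=6
After 3 (craft lens): lens=2 resin=4
After 4 (craft lens): lens=3 resin=2
After 5 (gather 5 resin): lens=3 resin=7
After 6 (gather 4 rubber): lens=3 resin=7 rubber=4
After 7 (craft pipe): pipe=1 resin=4 rubber=1
After 8 (gather 2 resin): pipe=1 resin=6 rubber=1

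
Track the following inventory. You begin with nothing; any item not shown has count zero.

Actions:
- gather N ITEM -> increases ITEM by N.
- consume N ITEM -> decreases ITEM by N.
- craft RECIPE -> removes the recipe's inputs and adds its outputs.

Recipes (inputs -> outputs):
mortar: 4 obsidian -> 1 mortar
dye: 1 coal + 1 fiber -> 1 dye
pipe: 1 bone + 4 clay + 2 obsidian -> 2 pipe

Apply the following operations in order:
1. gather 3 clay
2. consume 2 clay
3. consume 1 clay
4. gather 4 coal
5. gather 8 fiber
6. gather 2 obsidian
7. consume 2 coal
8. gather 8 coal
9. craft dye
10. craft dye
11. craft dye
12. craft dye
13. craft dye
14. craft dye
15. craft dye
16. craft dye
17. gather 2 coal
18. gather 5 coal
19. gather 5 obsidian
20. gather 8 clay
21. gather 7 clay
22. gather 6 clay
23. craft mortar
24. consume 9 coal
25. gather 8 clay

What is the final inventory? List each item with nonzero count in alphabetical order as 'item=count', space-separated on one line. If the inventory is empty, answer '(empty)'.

Answer: clay=29 dye=8 mortar=1 obsidian=3

Derivation:
After 1 (gather 3 clay): clay=3
After 2 (consume 2 clay): clay=1
After 3 (consume 1 clay): (empty)
After 4 (gather 4 coal): coal=4
After 5 (gather 8 fiber): coal=4 fiber=8
After 6 (gather 2 obsidian): coal=4 fiber=8 obsidian=2
After 7 (consume 2 coal): coal=2 fiber=8 obsidian=2
After 8 (gather 8 coal): coal=10 fiber=8 obsidian=2
After 9 (craft dye): coal=9 dye=1 fiber=7 obsidian=2
After 10 (craft dye): coal=8 dye=2 fiber=6 obsidian=2
After 11 (craft dye): coal=7 dye=3 fiber=5 obsidian=2
After 12 (craft dye): coal=6 dye=4 fiber=4 obsidian=2
After 13 (craft dye): coal=5 dye=5 fiber=3 obsidian=2
After 14 (craft dye): coal=4 dye=6 fiber=2 obsidian=2
After 15 (craft dye): coal=3 dye=7 fiber=1 obsidian=2
After 16 (craft dye): coal=2 dye=8 obsidian=2
After 17 (gather 2 coal): coal=4 dye=8 obsidian=2
After 18 (gather 5 coal): coal=9 dye=8 obsidian=2
After 19 (gather 5 obsidian): coal=9 dye=8 obsidian=7
After 20 (gather 8 clay): clay=8 coal=9 dye=8 obsidian=7
After 21 (gather 7 clay): clay=15 coal=9 dye=8 obsidian=7
After 22 (gather 6 clay): clay=21 coal=9 dye=8 obsidian=7
After 23 (craft mortar): clay=21 coal=9 dye=8 mortar=1 obsidian=3
After 24 (consume 9 coal): clay=21 dye=8 mortar=1 obsidian=3
After 25 (gather 8 clay): clay=29 dye=8 mortar=1 obsidian=3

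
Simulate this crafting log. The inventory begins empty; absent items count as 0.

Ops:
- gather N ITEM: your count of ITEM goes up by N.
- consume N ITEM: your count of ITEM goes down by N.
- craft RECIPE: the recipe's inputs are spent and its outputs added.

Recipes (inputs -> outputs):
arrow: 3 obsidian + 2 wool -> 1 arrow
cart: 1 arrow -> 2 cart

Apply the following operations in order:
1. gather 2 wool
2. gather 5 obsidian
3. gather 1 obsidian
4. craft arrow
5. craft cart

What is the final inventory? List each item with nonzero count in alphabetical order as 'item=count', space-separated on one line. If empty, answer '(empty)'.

After 1 (gather 2 wool): wool=2
After 2 (gather 5 obsidian): obsidian=5 wool=2
After 3 (gather 1 obsidian): obsidian=6 wool=2
After 4 (craft arrow): arrow=1 obsidian=3
After 5 (craft cart): cart=2 obsidian=3

Answer: cart=2 obsidian=3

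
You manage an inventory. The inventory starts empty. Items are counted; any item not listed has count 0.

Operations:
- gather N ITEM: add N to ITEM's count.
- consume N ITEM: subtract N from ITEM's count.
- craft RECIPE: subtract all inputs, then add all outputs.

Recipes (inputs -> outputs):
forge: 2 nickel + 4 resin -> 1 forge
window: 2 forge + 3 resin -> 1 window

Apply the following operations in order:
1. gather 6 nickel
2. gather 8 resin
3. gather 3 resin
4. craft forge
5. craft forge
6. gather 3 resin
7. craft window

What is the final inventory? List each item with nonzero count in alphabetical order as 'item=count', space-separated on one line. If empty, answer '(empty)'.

After 1 (gather 6 nickel): nickel=6
After 2 (gather 8 resin): nickel=6 resin=8
After 3 (gather 3 resin): nickel=6 resin=11
After 4 (craft forge): forge=1 nickel=4 resin=7
After 5 (craft forge): forge=2 nickel=2 resin=3
After 6 (gather 3 resin): forge=2 nickel=2 resin=6
After 7 (craft window): nickel=2 resin=3 window=1

Answer: nickel=2 resin=3 window=1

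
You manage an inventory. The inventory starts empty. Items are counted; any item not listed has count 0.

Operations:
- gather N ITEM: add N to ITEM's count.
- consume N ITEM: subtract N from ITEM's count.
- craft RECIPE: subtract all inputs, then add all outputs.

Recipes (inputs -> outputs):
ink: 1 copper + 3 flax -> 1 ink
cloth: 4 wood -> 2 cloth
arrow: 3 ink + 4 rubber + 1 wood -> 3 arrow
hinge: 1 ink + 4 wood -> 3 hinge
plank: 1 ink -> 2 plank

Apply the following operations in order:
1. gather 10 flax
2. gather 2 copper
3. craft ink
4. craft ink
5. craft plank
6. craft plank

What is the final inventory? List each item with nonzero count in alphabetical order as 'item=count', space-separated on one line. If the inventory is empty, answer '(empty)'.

Answer: flax=4 plank=4

Derivation:
After 1 (gather 10 flax): flax=10
After 2 (gather 2 copper): copper=2 flax=10
After 3 (craft ink): copper=1 flax=7 ink=1
After 4 (craft ink): flax=4 ink=2
After 5 (craft plank): flax=4 ink=1 plank=2
After 6 (craft plank): flax=4 plank=4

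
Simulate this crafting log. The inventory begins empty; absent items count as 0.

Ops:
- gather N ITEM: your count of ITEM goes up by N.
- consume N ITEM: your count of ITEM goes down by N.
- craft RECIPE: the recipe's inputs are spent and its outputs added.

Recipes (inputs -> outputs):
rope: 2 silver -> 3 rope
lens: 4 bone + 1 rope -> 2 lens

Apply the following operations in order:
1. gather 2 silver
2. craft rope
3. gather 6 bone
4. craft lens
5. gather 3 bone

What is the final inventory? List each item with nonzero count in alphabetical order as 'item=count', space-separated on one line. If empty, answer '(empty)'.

After 1 (gather 2 silver): silver=2
After 2 (craft rope): rope=3
After 3 (gather 6 bone): bone=6 rope=3
After 4 (craft lens): bone=2 lens=2 rope=2
After 5 (gather 3 bone): bone=5 lens=2 rope=2

Answer: bone=5 lens=2 rope=2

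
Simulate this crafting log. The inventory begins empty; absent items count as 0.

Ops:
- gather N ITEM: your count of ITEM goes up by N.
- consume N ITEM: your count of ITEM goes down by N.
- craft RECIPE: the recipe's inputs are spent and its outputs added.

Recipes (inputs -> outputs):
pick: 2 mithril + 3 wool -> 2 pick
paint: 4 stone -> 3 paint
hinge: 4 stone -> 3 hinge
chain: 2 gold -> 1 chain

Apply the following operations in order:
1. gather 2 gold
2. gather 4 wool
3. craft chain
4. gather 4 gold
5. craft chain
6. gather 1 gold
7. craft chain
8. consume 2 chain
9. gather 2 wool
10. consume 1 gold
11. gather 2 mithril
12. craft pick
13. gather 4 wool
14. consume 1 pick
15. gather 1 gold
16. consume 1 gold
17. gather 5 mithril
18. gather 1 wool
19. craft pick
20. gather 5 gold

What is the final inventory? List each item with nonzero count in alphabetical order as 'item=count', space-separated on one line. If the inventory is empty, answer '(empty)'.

Answer: chain=1 gold=5 mithril=3 pick=3 wool=5

Derivation:
After 1 (gather 2 gold): gold=2
After 2 (gather 4 wool): gold=2 wool=4
After 3 (craft chain): chain=1 wool=4
After 4 (gather 4 gold): chain=1 gold=4 wool=4
After 5 (craft chain): chain=2 gold=2 wool=4
After 6 (gather 1 gold): chain=2 gold=3 wool=4
After 7 (craft chain): chain=3 gold=1 wool=4
After 8 (consume 2 chain): chain=1 gold=1 wool=4
After 9 (gather 2 wool): chain=1 gold=1 wool=6
After 10 (consume 1 gold): chain=1 wool=6
After 11 (gather 2 mithril): chain=1 mithril=2 wool=6
After 12 (craft pick): chain=1 pick=2 wool=3
After 13 (gather 4 wool): chain=1 pick=2 wool=7
After 14 (consume 1 pick): chain=1 pick=1 wool=7
After 15 (gather 1 gold): chain=1 gold=1 pick=1 wool=7
After 16 (consume 1 gold): chain=1 pick=1 wool=7
After 17 (gather 5 mithril): chain=1 mithril=5 pick=1 wool=7
After 18 (gather 1 wool): chain=1 mithril=5 pick=1 wool=8
After 19 (craft pick): chain=1 mithril=3 pick=3 wool=5
After 20 (gather 5 gold): chain=1 gold=5 mithril=3 pick=3 wool=5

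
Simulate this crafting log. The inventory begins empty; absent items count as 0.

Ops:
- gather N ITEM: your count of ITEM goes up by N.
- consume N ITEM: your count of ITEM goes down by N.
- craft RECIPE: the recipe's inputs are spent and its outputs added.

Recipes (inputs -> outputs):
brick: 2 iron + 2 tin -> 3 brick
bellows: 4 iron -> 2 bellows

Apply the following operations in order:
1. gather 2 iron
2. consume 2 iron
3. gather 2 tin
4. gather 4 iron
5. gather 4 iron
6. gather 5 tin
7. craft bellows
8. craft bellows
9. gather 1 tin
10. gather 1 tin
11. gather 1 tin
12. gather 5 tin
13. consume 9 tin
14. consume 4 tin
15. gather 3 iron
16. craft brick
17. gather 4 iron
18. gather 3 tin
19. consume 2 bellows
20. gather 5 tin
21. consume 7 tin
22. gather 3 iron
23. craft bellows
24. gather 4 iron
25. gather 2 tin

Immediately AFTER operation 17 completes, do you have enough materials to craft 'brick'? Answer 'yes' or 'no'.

After 1 (gather 2 iron): iron=2
After 2 (consume 2 iron): (empty)
After 3 (gather 2 tin): tin=2
After 4 (gather 4 iron): iron=4 tin=2
After 5 (gather 4 iron): iron=8 tin=2
After 6 (gather 5 tin): iron=8 tin=7
After 7 (craft bellows): bellows=2 iron=4 tin=7
After 8 (craft bellows): bellows=4 tin=7
After 9 (gather 1 tin): bellows=4 tin=8
After 10 (gather 1 tin): bellows=4 tin=9
After 11 (gather 1 tin): bellows=4 tin=10
After 12 (gather 5 tin): bellows=4 tin=15
After 13 (consume 9 tin): bellows=4 tin=6
After 14 (consume 4 tin): bellows=4 tin=2
After 15 (gather 3 iron): bellows=4 iron=3 tin=2
After 16 (craft brick): bellows=4 brick=3 iron=1
After 17 (gather 4 iron): bellows=4 brick=3 iron=5

Answer: no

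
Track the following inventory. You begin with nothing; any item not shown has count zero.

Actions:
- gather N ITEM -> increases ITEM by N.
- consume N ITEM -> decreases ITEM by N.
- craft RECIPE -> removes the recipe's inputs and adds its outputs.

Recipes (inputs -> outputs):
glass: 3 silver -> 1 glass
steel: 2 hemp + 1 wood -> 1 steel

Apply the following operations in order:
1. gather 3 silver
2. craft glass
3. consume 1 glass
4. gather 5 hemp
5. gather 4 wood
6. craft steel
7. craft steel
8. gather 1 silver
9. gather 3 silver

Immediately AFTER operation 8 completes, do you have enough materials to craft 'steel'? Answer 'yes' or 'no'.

After 1 (gather 3 silver): silver=3
After 2 (craft glass): glass=1
After 3 (consume 1 glass): (empty)
After 4 (gather 5 hemp): hemp=5
After 5 (gather 4 wood): hemp=5 wood=4
After 6 (craft steel): hemp=3 steel=1 wood=3
After 7 (craft steel): hemp=1 steel=2 wood=2
After 8 (gather 1 silver): hemp=1 silver=1 steel=2 wood=2

Answer: no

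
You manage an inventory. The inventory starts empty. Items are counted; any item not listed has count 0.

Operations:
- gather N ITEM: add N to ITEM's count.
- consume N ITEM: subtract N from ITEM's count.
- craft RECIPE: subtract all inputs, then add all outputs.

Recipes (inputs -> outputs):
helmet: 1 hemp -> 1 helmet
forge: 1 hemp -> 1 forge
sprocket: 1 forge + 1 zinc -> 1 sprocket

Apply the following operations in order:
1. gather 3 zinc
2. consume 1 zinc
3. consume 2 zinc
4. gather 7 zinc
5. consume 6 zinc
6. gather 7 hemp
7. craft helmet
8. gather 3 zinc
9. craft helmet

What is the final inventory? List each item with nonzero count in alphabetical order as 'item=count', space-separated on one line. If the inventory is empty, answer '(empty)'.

Answer: helmet=2 hemp=5 zinc=4

Derivation:
After 1 (gather 3 zinc): zinc=3
After 2 (consume 1 zinc): zinc=2
After 3 (consume 2 zinc): (empty)
After 4 (gather 7 zinc): zinc=7
After 5 (consume 6 zinc): zinc=1
After 6 (gather 7 hemp): hemp=7 zinc=1
After 7 (craft helmet): helmet=1 hemp=6 zinc=1
After 8 (gather 3 zinc): helmet=1 hemp=6 zinc=4
After 9 (craft helmet): helmet=2 hemp=5 zinc=4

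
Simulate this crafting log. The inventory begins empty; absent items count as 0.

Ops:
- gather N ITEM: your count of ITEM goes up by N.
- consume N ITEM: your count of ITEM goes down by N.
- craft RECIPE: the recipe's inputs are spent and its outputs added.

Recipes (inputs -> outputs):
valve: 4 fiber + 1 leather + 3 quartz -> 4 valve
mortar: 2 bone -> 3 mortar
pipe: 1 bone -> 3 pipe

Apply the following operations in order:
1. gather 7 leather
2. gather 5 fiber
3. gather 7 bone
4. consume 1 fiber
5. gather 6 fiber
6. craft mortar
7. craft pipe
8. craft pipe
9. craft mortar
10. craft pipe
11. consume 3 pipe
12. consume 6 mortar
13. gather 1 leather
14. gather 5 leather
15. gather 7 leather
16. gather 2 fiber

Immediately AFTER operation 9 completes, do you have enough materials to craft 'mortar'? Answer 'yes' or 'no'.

Answer: no

Derivation:
After 1 (gather 7 leather): leather=7
After 2 (gather 5 fiber): fiber=5 leather=7
After 3 (gather 7 bone): bone=7 fiber=5 leather=7
After 4 (consume 1 fiber): bone=7 fiber=4 leather=7
After 5 (gather 6 fiber): bone=7 fiber=10 leather=7
After 6 (craft mortar): bone=5 fiber=10 leather=7 mortar=3
After 7 (craft pipe): bone=4 fiber=10 leather=7 mortar=3 pipe=3
After 8 (craft pipe): bone=3 fiber=10 leather=7 mortar=3 pipe=6
After 9 (craft mortar): bone=1 fiber=10 leather=7 mortar=6 pipe=6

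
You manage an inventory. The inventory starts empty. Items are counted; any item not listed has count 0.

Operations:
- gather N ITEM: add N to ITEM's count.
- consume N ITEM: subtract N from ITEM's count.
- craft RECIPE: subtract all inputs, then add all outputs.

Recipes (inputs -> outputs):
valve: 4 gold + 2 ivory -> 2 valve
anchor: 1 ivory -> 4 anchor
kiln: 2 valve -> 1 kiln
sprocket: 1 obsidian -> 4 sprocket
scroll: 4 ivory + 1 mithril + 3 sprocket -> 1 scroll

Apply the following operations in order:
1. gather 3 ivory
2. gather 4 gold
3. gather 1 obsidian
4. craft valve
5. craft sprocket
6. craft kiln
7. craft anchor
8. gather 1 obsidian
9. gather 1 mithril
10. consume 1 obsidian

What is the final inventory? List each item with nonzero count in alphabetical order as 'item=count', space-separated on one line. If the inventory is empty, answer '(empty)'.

After 1 (gather 3 ivory): ivory=3
After 2 (gather 4 gold): gold=4 ivory=3
After 3 (gather 1 obsidian): gold=4 ivory=3 obsidian=1
After 4 (craft valve): ivory=1 obsidian=1 valve=2
After 5 (craft sprocket): ivory=1 sprocket=4 valve=2
After 6 (craft kiln): ivory=1 kiln=1 sprocket=4
After 7 (craft anchor): anchor=4 kiln=1 sprocket=4
After 8 (gather 1 obsidian): anchor=4 kiln=1 obsidian=1 sprocket=4
After 9 (gather 1 mithril): anchor=4 kiln=1 mithril=1 obsidian=1 sprocket=4
After 10 (consume 1 obsidian): anchor=4 kiln=1 mithril=1 sprocket=4

Answer: anchor=4 kiln=1 mithril=1 sprocket=4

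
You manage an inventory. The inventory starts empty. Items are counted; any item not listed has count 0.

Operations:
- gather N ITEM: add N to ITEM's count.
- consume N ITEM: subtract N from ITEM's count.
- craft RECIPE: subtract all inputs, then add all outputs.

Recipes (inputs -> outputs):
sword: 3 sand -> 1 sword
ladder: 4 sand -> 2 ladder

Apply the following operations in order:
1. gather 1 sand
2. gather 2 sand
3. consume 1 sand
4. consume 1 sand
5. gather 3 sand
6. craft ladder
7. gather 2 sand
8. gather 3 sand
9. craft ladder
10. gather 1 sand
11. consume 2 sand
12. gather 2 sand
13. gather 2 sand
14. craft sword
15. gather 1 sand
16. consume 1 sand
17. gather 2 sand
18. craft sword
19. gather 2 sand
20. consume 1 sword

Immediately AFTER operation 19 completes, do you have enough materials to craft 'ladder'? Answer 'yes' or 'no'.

Answer: no

Derivation:
After 1 (gather 1 sand): sand=1
After 2 (gather 2 sand): sand=3
After 3 (consume 1 sand): sand=2
After 4 (consume 1 sand): sand=1
After 5 (gather 3 sand): sand=4
After 6 (craft ladder): ladder=2
After 7 (gather 2 sand): ladder=2 sand=2
After 8 (gather 3 sand): ladder=2 sand=5
After 9 (craft ladder): ladder=4 sand=1
After 10 (gather 1 sand): ladder=4 sand=2
After 11 (consume 2 sand): ladder=4
After 12 (gather 2 sand): ladder=4 sand=2
After 13 (gather 2 sand): ladder=4 sand=4
After 14 (craft sword): ladder=4 sand=1 sword=1
After 15 (gather 1 sand): ladder=4 sand=2 sword=1
After 16 (consume 1 sand): ladder=4 sand=1 sword=1
After 17 (gather 2 sand): ladder=4 sand=3 sword=1
After 18 (craft sword): ladder=4 sword=2
After 19 (gather 2 sand): ladder=4 sand=2 sword=2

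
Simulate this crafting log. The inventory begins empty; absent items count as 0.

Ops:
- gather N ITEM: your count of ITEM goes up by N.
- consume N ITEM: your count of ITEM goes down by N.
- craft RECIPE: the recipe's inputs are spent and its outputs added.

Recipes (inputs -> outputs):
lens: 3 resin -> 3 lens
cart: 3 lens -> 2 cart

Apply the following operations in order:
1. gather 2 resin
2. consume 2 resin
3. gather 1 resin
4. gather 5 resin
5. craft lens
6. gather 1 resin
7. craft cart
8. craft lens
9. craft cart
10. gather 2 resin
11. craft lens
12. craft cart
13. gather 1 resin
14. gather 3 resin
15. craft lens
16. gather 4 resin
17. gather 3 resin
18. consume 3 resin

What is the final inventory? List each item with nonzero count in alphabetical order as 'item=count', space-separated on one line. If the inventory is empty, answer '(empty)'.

After 1 (gather 2 resin): resin=2
After 2 (consume 2 resin): (empty)
After 3 (gather 1 resin): resin=1
After 4 (gather 5 resin): resin=6
After 5 (craft lens): lens=3 resin=3
After 6 (gather 1 resin): lens=3 resin=4
After 7 (craft cart): cart=2 resin=4
After 8 (craft lens): cart=2 lens=3 resin=1
After 9 (craft cart): cart=4 resin=1
After 10 (gather 2 resin): cart=4 resin=3
After 11 (craft lens): cart=4 lens=3
After 12 (craft cart): cart=6
After 13 (gather 1 resin): cart=6 resin=1
After 14 (gather 3 resin): cart=6 resin=4
After 15 (craft lens): cart=6 lens=3 resin=1
After 16 (gather 4 resin): cart=6 lens=3 resin=5
After 17 (gather 3 resin): cart=6 lens=3 resin=8
After 18 (consume 3 resin): cart=6 lens=3 resin=5

Answer: cart=6 lens=3 resin=5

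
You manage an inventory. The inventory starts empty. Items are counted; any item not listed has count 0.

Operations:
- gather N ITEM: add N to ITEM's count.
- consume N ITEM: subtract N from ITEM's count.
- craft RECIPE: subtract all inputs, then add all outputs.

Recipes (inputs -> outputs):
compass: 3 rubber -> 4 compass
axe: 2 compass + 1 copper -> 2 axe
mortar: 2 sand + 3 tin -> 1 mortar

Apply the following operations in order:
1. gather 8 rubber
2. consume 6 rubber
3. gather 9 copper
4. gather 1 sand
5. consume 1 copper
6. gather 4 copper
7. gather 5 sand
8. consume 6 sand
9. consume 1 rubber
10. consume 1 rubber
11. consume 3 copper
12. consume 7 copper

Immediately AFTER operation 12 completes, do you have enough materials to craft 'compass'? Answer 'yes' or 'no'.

Answer: no

Derivation:
After 1 (gather 8 rubber): rubber=8
After 2 (consume 6 rubber): rubber=2
After 3 (gather 9 copper): copper=9 rubber=2
After 4 (gather 1 sand): copper=9 rubber=2 sand=1
After 5 (consume 1 copper): copper=8 rubber=2 sand=1
After 6 (gather 4 copper): copper=12 rubber=2 sand=1
After 7 (gather 5 sand): copper=12 rubber=2 sand=6
After 8 (consume 6 sand): copper=12 rubber=2
After 9 (consume 1 rubber): copper=12 rubber=1
After 10 (consume 1 rubber): copper=12
After 11 (consume 3 copper): copper=9
After 12 (consume 7 copper): copper=2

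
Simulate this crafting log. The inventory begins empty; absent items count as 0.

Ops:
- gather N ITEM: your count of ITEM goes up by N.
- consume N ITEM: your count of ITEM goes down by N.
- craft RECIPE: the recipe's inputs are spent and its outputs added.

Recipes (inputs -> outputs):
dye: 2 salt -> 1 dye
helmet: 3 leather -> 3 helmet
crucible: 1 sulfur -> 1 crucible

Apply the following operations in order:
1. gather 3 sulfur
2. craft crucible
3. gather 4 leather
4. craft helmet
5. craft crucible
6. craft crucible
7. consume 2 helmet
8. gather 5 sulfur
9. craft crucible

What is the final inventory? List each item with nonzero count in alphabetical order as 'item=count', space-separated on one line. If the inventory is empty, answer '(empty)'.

Answer: crucible=4 helmet=1 leather=1 sulfur=4

Derivation:
After 1 (gather 3 sulfur): sulfur=3
After 2 (craft crucible): crucible=1 sulfur=2
After 3 (gather 4 leather): crucible=1 leather=4 sulfur=2
After 4 (craft helmet): crucible=1 helmet=3 leather=1 sulfur=2
After 5 (craft crucible): crucible=2 helmet=3 leather=1 sulfur=1
After 6 (craft crucible): crucible=3 helmet=3 leather=1
After 7 (consume 2 helmet): crucible=3 helmet=1 leather=1
After 8 (gather 5 sulfur): crucible=3 helmet=1 leather=1 sulfur=5
After 9 (craft crucible): crucible=4 helmet=1 leather=1 sulfur=4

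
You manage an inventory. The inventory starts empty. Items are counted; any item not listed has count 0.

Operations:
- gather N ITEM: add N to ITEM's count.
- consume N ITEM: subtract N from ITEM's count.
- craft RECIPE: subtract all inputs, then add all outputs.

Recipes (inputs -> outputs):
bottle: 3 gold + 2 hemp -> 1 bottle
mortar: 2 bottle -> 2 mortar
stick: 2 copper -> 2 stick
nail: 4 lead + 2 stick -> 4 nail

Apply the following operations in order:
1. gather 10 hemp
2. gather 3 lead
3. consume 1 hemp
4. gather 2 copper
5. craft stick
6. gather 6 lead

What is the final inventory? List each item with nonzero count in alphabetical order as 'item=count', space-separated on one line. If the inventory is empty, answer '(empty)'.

After 1 (gather 10 hemp): hemp=10
After 2 (gather 3 lead): hemp=10 lead=3
After 3 (consume 1 hemp): hemp=9 lead=3
After 4 (gather 2 copper): copper=2 hemp=9 lead=3
After 5 (craft stick): hemp=9 lead=3 stick=2
After 6 (gather 6 lead): hemp=9 lead=9 stick=2

Answer: hemp=9 lead=9 stick=2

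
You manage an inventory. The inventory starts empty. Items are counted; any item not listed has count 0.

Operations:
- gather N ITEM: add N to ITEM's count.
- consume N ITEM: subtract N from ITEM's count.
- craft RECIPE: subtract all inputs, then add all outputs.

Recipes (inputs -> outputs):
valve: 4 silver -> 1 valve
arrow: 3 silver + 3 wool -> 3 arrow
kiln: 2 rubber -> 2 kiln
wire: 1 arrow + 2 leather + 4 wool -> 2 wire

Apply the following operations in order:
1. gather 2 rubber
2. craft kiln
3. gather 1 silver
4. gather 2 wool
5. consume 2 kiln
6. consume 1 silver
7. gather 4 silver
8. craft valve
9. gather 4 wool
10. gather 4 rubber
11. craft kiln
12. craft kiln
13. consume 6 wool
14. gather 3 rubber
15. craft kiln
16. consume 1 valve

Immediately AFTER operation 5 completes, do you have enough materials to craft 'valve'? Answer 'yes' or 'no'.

Answer: no

Derivation:
After 1 (gather 2 rubber): rubber=2
After 2 (craft kiln): kiln=2
After 3 (gather 1 silver): kiln=2 silver=1
After 4 (gather 2 wool): kiln=2 silver=1 wool=2
After 5 (consume 2 kiln): silver=1 wool=2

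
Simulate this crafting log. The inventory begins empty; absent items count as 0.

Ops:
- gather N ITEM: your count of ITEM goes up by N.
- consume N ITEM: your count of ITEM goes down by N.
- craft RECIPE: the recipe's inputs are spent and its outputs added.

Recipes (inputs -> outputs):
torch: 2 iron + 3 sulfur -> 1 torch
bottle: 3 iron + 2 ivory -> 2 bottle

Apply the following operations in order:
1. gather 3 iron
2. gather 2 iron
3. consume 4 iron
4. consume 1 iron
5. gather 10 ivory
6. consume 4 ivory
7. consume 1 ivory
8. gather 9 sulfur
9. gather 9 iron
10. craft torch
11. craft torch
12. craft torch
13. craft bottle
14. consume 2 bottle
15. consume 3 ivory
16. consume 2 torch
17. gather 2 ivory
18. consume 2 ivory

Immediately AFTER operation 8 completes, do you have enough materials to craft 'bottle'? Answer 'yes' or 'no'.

Answer: no

Derivation:
After 1 (gather 3 iron): iron=3
After 2 (gather 2 iron): iron=5
After 3 (consume 4 iron): iron=1
After 4 (consume 1 iron): (empty)
After 5 (gather 10 ivory): ivory=10
After 6 (consume 4 ivory): ivory=6
After 7 (consume 1 ivory): ivory=5
After 8 (gather 9 sulfur): ivory=5 sulfur=9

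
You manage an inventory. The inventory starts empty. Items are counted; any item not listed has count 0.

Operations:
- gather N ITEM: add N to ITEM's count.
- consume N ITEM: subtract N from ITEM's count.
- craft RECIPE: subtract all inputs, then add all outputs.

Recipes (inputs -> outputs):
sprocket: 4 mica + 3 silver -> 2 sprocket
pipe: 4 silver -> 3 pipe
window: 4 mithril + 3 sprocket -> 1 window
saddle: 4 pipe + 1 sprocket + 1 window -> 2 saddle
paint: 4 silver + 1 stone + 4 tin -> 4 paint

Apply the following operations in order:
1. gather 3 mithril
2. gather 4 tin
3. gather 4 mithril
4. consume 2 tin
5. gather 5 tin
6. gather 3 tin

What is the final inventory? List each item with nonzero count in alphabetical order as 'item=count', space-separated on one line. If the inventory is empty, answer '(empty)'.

Answer: mithril=7 tin=10

Derivation:
After 1 (gather 3 mithril): mithril=3
After 2 (gather 4 tin): mithril=3 tin=4
After 3 (gather 4 mithril): mithril=7 tin=4
After 4 (consume 2 tin): mithril=7 tin=2
After 5 (gather 5 tin): mithril=7 tin=7
After 6 (gather 3 tin): mithril=7 tin=10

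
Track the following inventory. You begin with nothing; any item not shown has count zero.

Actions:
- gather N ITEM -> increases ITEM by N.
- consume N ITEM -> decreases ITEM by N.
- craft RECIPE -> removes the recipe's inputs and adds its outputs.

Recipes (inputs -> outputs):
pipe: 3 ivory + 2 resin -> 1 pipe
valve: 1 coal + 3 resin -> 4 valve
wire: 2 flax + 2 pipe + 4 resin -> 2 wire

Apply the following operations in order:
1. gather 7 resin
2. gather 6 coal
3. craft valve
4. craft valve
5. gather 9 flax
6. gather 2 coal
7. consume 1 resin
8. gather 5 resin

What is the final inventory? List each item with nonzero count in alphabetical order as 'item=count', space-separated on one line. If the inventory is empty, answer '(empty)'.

After 1 (gather 7 resin): resin=7
After 2 (gather 6 coal): coal=6 resin=7
After 3 (craft valve): coal=5 resin=4 valve=4
After 4 (craft valve): coal=4 resin=1 valve=8
After 5 (gather 9 flax): coal=4 flax=9 resin=1 valve=8
After 6 (gather 2 coal): coal=6 flax=9 resin=1 valve=8
After 7 (consume 1 resin): coal=6 flax=9 valve=8
After 8 (gather 5 resin): coal=6 flax=9 resin=5 valve=8

Answer: coal=6 flax=9 resin=5 valve=8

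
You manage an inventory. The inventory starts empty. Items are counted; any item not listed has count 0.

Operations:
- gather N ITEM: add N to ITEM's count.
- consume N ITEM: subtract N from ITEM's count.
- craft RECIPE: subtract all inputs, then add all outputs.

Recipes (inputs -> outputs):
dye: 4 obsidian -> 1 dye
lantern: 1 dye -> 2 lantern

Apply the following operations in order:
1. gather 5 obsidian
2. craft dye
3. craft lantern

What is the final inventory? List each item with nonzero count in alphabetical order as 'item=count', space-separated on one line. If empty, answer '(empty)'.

After 1 (gather 5 obsidian): obsidian=5
After 2 (craft dye): dye=1 obsidian=1
After 3 (craft lantern): lantern=2 obsidian=1

Answer: lantern=2 obsidian=1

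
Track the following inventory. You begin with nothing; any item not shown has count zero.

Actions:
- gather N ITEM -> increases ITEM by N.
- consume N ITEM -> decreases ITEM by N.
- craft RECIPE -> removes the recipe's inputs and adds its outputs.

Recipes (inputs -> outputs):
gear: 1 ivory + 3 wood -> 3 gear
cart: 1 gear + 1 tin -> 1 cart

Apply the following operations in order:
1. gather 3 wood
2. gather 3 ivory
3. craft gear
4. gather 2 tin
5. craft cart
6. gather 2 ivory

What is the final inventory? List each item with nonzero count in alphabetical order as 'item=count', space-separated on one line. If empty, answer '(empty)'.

Answer: cart=1 gear=2 ivory=4 tin=1

Derivation:
After 1 (gather 3 wood): wood=3
After 2 (gather 3 ivory): ivory=3 wood=3
After 3 (craft gear): gear=3 ivory=2
After 4 (gather 2 tin): gear=3 ivory=2 tin=2
After 5 (craft cart): cart=1 gear=2 ivory=2 tin=1
After 6 (gather 2 ivory): cart=1 gear=2 ivory=4 tin=1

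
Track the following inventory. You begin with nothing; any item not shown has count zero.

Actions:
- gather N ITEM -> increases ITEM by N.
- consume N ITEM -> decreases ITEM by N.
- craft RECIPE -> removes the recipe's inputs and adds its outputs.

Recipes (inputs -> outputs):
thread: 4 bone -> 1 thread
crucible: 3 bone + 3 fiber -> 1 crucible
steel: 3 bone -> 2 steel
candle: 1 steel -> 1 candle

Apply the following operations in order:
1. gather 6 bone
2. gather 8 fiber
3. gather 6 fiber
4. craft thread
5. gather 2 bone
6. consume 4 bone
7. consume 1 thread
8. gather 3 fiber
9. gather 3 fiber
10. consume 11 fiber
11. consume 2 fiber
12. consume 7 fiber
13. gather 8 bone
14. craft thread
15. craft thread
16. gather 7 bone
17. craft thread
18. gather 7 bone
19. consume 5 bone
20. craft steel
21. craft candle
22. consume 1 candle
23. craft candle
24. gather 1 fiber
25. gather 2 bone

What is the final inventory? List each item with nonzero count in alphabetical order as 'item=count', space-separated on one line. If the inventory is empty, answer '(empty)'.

Answer: bone=4 candle=1 fiber=1 thread=3

Derivation:
After 1 (gather 6 bone): bone=6
After 2 (gather 8 fiber): bone=6 fiber=8
After 3 (gather 6 fiber): bone=6 fiber=14
After 4 (craft thread): bone=2 fiber=14 thread=1
After 5 (gather 2 bone): bone=4 fiber=14 thread=1
After 6 (consume 4 bone): fiber=14 thread=1
After 7 (consume 1 thread): fiber=14
After 8 (gather 3 fiber): fiber=17
After 9 (gather 3 fiber): fiber=20
After 10 (consume 11 fiber): fiber=9
After 11 (consume 2 fiber): fiber=7
After 12 (consume 7 fiber): (empty)
After 13 (gather 8 bone): bone=8
After 14 (craft thread): bone=4 thread=1
After 15 (craft thread): thread=2
After 16 (gather 7 bone): bone=7 thread=2
After 17 (craft thread): bone=3 thread=3
After 18 (gather 7 bone): bone=10 thread=3
After 19 (consume 5 bone): bone=5 thread=3
After 20 (craft steel): bone=2 steel=2 thread=3
After 21 (craft candle): bone=2 candle=1 steel=1 thread=3
After 22 (consume 1 candle): bone=2 steel=1 thread=3
After 23 (craft candle): bone=2 candle=1 thread=3
After 24 (gather 1 fiber): bone=2 candle=1 fiber=1 thread=3
After 25 (gather 2 bone): bone=4 candle=1 fiber=1 thread=3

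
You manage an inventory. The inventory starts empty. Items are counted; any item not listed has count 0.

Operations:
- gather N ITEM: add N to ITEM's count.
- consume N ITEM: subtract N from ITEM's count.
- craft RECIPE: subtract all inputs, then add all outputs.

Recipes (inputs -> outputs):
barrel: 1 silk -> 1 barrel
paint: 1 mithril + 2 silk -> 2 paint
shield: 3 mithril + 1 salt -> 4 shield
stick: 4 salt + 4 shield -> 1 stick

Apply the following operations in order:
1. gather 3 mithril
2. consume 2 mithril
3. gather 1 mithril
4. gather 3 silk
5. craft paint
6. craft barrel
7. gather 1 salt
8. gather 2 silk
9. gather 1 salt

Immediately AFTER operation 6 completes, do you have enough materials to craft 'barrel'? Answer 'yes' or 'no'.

After 1 (gather 3 mithril): mithril=3
After 2 (consume 2 mithril): mithril=1
After 3 (gather 1 mithril): mithril=2
After 4 (gather 3 silk): mithril=2 silk=3
After 5 (craft paint): mithril=1 paint=2 silk=1
After 6 (craft barrel): barrel=1 mithril=1 paint=2

Answer: no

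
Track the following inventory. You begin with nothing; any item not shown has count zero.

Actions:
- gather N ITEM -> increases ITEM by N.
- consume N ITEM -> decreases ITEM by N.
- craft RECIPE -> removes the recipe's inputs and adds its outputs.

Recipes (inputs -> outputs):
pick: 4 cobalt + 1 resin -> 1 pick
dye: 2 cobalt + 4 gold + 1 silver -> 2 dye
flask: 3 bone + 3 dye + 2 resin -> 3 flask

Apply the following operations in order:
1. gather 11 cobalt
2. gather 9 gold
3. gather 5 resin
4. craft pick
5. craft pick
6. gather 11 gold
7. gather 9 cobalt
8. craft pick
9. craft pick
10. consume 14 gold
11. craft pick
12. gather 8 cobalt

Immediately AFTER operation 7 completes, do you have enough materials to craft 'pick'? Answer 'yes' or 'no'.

Answer: yes

Derivation:
After 1 (gather 11 cobalt): cobalt=11
After 2 (gather 9 gold): cobalt=11 gold=9
After 3 (gather 5 resin): cobalt=11 gold=9 resin=5
After 4 (craft pick): cobalt=7 gold=9 pick=1 resin=4
After 5 (craft pick): cobalt=3 gold=9 pick=2 resin=3
After 6 (gather 11 gold): cobalt=3 gold=20 pick=2 resin=3
After 7 (gather 9 cobalt): cobalt=12 gold=20 pick=2 resin=3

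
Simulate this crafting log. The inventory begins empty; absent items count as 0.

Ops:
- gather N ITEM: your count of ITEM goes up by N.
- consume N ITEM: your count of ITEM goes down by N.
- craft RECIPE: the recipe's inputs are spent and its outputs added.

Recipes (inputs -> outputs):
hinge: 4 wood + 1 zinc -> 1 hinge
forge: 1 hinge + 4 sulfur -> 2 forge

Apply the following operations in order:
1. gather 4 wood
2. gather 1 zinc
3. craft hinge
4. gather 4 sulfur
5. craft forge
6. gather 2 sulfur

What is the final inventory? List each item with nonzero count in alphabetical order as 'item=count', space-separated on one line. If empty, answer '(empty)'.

Answer: forge=2 sulfur=2

Derivation:
After 1 (gather 4 wood): wood=4
After 2 (gather 1 zinc): wood=4 zinc=1
After 3 (craft hinge): hinge=1
After 4 (gather 4 sulfur): hinge=1 sulfur=4
After 5 (craft forge): forge=2
After 6 (gather 2 sulfur): forge=2 sulfur=2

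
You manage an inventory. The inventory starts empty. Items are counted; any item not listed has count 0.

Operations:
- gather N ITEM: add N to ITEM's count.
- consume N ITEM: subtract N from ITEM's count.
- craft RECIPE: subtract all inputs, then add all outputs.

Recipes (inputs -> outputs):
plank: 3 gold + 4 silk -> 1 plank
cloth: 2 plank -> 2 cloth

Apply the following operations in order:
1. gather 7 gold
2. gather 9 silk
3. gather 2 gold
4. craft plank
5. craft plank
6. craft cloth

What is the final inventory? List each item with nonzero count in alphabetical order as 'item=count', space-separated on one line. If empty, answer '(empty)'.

Answer: cloth=2 gold=3 silk=1

Derivation:
After 1 (gather 7 gold): gold=7
After 2 (gather 9 silk): gold=7 silk=9
After 3 (gather 2 gold): gold=9 silk=9
After 4 (craft plank): gold=6 plank=1 silk=5
After 5 (craft plank): gold=3 plank=2 silk=1
After 6 (craft cloth): cloth=2 gold=3 silk=1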